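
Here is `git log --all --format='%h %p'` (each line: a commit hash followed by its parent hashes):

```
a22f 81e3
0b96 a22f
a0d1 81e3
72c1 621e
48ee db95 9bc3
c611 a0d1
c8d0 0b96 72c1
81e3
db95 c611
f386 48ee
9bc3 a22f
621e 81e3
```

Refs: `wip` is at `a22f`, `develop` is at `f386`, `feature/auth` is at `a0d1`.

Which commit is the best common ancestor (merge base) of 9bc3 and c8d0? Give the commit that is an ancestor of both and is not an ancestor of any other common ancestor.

a22f

Ancestors of 9bc3: {81e3, 9bc3, a22f}.
Ancestors of c8d0: {0b96, 621e, 72c1, 81e3, a22f, c8d0}.
Common ancestors: {81e3, a22f}.
Among these, a22f is not an ancestor of any other common ancestor — it is the merge base.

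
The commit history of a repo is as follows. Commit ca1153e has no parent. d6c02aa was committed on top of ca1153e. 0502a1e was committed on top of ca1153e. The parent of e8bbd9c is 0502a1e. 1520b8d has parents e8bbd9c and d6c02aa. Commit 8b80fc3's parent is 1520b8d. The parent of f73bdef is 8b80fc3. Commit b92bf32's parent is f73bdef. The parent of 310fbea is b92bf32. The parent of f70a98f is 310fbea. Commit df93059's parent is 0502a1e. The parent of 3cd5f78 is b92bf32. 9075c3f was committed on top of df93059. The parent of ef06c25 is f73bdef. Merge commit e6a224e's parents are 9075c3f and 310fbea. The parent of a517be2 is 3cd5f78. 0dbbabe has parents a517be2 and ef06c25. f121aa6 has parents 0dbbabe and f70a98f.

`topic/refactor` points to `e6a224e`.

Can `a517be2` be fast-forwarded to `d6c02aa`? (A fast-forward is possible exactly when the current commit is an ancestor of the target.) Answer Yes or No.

No

A fast-forward from a517be2 to d6c02aa is possible iff a517be2 is an ancestor of d6c02aa.
Ancestors of d6c02aa: {ca1153e, d6c02aa}.
a517be2 is not among them, so fast-forward is not possible.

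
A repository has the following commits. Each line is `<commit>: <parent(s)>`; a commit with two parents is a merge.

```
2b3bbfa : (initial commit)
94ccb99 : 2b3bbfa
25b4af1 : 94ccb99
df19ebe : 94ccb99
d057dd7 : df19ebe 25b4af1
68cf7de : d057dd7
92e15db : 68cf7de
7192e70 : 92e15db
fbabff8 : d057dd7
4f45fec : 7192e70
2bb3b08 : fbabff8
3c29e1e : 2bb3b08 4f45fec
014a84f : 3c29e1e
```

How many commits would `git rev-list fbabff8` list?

6

Walking parent pointers from fbabff8: reachable set = {25b4af1, 2b3bbfa, 94ccb99, d057dd7, df19ebe, fbabff8}.
That is 6 commits.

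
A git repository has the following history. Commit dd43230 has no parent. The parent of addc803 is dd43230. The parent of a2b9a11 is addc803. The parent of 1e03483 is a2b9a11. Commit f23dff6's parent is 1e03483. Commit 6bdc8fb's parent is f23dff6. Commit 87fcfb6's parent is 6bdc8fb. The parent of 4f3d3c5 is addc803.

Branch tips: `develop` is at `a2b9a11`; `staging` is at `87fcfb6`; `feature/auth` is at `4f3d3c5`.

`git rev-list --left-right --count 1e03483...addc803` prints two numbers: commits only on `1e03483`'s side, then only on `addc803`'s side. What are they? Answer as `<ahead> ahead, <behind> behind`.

Reachable from 1e03483: {1e03483, a2b9a11, addc803, dd43230}.
Reachable from addc803: {addc803, dd43230}.
Only in 1e03483's history (ahead): {1e03483, a2b9a11} — 2.
Only in addc803's history (behind): {} — 0.

2 ahead, 0 behind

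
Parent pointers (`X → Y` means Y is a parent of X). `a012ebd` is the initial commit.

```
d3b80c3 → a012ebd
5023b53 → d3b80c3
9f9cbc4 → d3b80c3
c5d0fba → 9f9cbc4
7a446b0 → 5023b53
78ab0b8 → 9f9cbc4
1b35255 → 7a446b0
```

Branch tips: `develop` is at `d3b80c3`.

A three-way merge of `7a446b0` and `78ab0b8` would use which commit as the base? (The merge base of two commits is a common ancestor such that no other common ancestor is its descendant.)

Ancestors of 7a446b0: {5023b53, 7a446b0, a012ebd, d3b80c3}.
Ancestors of 78ab0b8: {78ab0b8, 9f9cbc4, a012ebd, d3b80c3}.
Common ancestors: {a012ebd, d3b80c3}.
Among these, d3b80c3 is not an ancestor of any other common ancestor — it is the merge base.

d3b80c3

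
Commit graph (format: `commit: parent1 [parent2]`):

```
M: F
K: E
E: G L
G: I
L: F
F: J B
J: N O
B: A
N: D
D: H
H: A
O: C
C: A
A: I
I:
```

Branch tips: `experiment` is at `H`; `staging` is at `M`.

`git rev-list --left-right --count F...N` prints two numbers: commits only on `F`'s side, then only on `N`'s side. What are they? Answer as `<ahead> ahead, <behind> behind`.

5 ahead, 0 behind

Reachable from F: {A, B, C, D, F, H, I, J, N, O}.
Reachable from N: {A, D, H, I, N}.
Only in F's history (ahead): {B, C, F, J, O} — 5.
Only in N's history (behind): {} — 0.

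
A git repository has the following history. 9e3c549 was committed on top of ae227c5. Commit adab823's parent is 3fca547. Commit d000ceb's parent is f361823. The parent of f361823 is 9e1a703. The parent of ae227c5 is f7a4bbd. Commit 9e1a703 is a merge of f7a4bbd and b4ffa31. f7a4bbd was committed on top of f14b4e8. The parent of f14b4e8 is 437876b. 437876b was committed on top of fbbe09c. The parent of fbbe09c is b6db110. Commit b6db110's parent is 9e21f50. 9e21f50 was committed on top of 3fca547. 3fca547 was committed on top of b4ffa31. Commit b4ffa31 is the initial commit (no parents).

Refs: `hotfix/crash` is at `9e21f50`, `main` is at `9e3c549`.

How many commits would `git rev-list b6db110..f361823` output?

6

Reachable from f361823: {3fca547, 437876b, 9e1a703, 9e21f50, b4ffa31, b6db110, f14b4e8, f361823, f7a4bbd, fbbe09c}.
Reachable from b6db110: {3fca547, 9e21f50, b4ffa31, b6db110}.
In f361823's history but not b6db110's: {437876b, 9e1a703, f14b4e8, f361823, f7a4bbd, fbbe09c} — 6 commits.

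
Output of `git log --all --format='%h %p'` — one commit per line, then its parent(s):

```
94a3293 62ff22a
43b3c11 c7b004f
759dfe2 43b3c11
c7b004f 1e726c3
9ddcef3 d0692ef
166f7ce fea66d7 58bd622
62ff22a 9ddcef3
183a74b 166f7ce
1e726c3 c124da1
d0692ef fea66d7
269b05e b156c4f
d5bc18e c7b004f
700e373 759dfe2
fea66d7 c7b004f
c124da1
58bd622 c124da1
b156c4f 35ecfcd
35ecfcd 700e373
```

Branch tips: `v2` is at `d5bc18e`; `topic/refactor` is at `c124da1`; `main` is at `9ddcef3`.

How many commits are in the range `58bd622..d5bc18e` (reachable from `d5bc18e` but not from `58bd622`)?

3

Reachable from d5bc18e: {1e726c3, c124da1, c7b004f, d5bc18e}.
Reachable from 58bd622: {58bd622, c124da1}.
In d5bc18e's history but not 58bd622's: {1e726c3, c7b004f, d5bc18e} — 3 commits.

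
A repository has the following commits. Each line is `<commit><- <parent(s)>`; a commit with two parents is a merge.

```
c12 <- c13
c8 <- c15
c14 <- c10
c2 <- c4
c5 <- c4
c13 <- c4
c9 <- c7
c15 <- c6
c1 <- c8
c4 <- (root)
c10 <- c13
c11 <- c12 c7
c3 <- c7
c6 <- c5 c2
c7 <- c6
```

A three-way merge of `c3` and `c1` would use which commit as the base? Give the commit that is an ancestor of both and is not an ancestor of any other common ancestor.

Ancestors of c3: {c2, c3, c4, c5, c6, c7}.
Ancestors of c1: {c1, c15, c2, c4, c5, c6, c8}.
Common ancestors: {c2, c4, c5, c6}.
Among these, c6 is not an ancestor of any other common ancestor — it is the merge base.

c6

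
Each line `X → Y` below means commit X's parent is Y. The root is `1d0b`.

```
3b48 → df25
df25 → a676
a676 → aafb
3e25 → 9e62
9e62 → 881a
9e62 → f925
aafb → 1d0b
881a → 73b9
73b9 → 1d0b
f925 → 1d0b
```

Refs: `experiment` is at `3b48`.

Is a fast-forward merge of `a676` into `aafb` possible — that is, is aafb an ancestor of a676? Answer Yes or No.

A fast-forward from aafb to a676 is possible iff aafb is an ancestor of a676.
Ancestors of a676: {1d0b, a676, aafb}.
aafb is among them, so fast-forward is possible.

Yes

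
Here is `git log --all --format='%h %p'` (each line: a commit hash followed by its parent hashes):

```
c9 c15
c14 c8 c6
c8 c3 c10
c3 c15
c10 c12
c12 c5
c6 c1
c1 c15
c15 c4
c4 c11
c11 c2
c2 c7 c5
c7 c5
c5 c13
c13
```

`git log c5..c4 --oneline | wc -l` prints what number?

4

Reachable from c4: {c11, c13, c2, c4, c5, c7}.
Reachable from c5: {c13, c5}.
In c4's history but not c5's: {c11, c2, c4, c7} — 4 commits.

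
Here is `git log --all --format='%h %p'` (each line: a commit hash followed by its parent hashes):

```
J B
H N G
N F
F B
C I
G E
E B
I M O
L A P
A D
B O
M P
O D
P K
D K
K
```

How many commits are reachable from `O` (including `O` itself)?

3

Walking parent pointers from O: reachable set = {D, K, O}.
That is 3 commits.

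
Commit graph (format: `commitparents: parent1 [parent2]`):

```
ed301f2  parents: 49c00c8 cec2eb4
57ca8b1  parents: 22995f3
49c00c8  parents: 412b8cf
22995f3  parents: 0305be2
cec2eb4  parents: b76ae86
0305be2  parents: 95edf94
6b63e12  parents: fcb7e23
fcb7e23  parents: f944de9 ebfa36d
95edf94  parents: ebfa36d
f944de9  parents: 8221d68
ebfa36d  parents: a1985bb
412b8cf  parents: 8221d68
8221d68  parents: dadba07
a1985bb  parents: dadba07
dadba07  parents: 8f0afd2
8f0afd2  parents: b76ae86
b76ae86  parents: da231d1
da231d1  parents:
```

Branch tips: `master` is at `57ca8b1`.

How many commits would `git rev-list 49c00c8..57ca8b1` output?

6

Reachable from 57ca8b1: {0305be2, 22995f3, 57ca8b1, 8f0afd2, 95edf94, a1985bb, b76ae86, da231d1, dadba07, ebfa36d}.
Reachable from 49c00c8: {412b8cf, 49c00c8, 8221d68, 8f0afd2, b76ae86, da231d1, dadba07}.
In 57ca8b1's history but not 49c00c8's: {0305be2, 22995f3, 57ca8b1, 95edf94, a1985bb, ebfa36d} — 6 commits.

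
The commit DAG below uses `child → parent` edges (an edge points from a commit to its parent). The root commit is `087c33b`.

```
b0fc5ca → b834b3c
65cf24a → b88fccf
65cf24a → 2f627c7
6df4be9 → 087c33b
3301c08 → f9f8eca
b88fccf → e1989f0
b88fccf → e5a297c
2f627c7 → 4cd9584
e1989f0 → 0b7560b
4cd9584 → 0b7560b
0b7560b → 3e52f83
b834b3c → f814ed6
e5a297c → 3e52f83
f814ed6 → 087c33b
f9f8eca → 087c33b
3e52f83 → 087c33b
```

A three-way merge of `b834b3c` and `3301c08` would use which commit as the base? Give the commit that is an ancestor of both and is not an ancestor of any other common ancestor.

Ancestors of b834b3c: {087c33b, b834b3c, f814ed6}.
Ancestors of 3301c08: {087c33b, 3301c08, f9f8eca}.
Common ancestors: {087c33b}.
The only common ancestor is 087c33b, so it is the merge base.

087c33b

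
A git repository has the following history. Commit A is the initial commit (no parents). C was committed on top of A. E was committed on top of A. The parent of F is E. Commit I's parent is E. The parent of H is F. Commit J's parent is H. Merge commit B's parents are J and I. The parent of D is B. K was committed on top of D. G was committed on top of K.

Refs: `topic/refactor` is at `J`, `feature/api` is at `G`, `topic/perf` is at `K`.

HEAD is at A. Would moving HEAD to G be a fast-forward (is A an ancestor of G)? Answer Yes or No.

A fast-forward from A to G is possible iff A is an ancestor of G.
Ancestors of G: {A, B, D, E, F, G, H, I, J, K}.
A is among them, so fast-forward is possible.

Yes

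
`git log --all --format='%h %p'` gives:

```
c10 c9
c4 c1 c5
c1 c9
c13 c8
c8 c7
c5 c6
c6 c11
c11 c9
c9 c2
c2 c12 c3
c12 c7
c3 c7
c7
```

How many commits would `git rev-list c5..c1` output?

Reachable from c1: {c1, c12, c2, c3, c7, c9}.
Reachable from c5: {c11, c12, c2, c3, c5, c6, c7, c9}.
In c1's history but not c5's: {c1} — 1 commit.

1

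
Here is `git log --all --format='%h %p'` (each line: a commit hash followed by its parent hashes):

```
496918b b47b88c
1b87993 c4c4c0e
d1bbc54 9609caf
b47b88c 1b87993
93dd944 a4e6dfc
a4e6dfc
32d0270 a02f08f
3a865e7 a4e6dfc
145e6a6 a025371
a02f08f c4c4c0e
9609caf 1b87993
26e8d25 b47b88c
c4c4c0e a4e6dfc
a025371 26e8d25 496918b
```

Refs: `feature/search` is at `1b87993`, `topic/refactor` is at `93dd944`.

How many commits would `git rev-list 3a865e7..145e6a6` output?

7

Reachable from 145e6a6: {145e6a6, 1b87993, 26e8d25, 496918b, a025371, a4e6dfc, b47b88c, c4c4c0e}.
Reachable from 3a865e7: {3a865e7, a4e6dfc}.
In 145e6a6's history but not 3a865e7's: {145e6a6, 1b87993, 26e8d25, 496918b, a025371, b47b88c, c4c4c0e} — 7 commits.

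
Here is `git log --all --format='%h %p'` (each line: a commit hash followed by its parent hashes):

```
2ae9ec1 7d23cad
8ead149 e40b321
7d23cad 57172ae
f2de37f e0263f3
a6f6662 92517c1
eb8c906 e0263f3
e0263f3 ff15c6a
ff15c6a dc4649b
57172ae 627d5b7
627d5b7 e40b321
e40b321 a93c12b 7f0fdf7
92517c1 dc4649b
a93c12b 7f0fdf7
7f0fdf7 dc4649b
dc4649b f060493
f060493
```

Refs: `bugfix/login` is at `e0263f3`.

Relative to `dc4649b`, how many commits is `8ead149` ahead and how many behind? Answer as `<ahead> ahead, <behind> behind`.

4 ahead, 0 behind

Reachable from 8ead149: {7f0fdf7, 8ead149, a93c12b, dc4649b, e40b321, f060493}.
Reachable from dc4649b: {dc4649b, f060493}.
Only in 8ead149's history (ahead): {7f0fdf7, 8ead149, a93c12b, e40b321} — 4.
Only in dc4649b's history (behind): {} — 0.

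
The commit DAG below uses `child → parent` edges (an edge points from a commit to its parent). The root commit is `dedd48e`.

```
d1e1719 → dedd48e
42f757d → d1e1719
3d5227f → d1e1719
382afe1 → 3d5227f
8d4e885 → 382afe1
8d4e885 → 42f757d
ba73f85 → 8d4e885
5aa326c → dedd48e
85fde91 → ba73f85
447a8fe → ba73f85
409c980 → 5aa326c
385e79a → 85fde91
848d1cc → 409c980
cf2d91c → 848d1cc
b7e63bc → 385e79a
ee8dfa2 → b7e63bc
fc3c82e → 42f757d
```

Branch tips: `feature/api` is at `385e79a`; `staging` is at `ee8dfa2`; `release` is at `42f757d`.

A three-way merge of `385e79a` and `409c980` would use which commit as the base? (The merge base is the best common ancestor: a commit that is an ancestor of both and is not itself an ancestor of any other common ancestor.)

Ancestors of 385e79a: {382afe1, 385e79a, 3d5227f, 42f757d, 85fde91, 8d4e885, ba73f85, d1e1719, dedd48e}.
Ancestors of 409c980: {409c980, 5aa326c, dedd48e}.
Common ancestors: {dedd48e}.
The only common ancestor is dedd48e, so it is the merge base.

dedd48e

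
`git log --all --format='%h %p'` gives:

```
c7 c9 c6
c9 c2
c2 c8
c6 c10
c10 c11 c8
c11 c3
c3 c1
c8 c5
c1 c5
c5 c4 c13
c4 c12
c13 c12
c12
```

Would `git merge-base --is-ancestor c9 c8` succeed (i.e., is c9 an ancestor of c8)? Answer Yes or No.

No

Ancestors of c8: {c12, c13, c4, c5, c8}.
c9 is not in that set, so it is not an ancestor of c8.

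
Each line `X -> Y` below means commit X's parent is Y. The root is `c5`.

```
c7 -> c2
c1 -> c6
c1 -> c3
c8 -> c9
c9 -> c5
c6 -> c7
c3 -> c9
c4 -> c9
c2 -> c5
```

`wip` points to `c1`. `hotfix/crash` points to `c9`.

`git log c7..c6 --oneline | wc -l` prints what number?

Reachable from c6: {c2, c5, c6, c7}.
Reachable from c7: {c2, c5, c7}.
In c6's history but not c7's: {c6} — 1 commit.

1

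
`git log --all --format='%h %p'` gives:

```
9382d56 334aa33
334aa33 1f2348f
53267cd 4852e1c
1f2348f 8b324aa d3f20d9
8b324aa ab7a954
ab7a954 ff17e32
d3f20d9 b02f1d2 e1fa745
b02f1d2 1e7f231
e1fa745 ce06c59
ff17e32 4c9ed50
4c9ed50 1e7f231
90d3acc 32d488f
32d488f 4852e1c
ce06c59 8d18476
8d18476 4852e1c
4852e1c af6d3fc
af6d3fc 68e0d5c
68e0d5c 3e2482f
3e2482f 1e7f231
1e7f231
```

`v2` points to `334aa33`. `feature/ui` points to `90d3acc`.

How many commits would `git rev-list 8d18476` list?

6

Walking parent pointers from 8d18476: reachable set = {1e7f231, 3e2482f, 4852e1c, 68e0d5c, 8d18476, af6d3fc}.
That is 6 commits.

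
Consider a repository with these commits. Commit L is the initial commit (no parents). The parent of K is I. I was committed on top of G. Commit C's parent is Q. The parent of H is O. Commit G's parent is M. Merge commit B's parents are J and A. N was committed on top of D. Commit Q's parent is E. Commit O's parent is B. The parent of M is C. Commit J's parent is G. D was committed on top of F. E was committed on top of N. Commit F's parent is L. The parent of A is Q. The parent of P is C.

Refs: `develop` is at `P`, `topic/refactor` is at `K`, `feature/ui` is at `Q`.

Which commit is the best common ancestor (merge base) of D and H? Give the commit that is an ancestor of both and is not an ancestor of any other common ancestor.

D

Ancestors of D: {D, F, L}.
Ancestors of H: {A, B, C, D, E, F, G, H, J, L, M, N, O, Q}.
Common ancestors: {D, F, L}.
Among these, D is not an ancestor of any other common ancestor — it is the merge base.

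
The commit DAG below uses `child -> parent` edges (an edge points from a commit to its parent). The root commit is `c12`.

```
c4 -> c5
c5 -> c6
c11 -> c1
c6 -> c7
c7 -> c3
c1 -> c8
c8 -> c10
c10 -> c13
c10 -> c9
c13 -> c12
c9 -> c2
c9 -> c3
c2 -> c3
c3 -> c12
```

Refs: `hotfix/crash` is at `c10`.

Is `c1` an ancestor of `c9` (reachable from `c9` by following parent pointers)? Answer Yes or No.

Ancestors of c9: {c12, c2, c3, c9}.
c1 is not in that set, so it is not an ancestor of c9.

No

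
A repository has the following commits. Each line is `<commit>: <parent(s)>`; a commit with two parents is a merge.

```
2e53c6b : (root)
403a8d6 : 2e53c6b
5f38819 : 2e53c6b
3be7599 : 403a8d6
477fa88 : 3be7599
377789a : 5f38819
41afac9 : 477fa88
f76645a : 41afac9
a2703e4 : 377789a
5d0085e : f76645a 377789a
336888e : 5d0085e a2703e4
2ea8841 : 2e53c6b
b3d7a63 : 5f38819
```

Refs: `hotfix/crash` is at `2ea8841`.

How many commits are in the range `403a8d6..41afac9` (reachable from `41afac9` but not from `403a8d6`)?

3

Reachable from 41afac9: {2e53c6b, 3be7599, 403a8d6, 41afac9, 477fa88}.
Reachable from 403a8d6: {2e53c6b, 403a8d6}.
In 41afac9's history but not 403a8d6's: {3be7599, 41afac9, 477fa88} — 3 commits.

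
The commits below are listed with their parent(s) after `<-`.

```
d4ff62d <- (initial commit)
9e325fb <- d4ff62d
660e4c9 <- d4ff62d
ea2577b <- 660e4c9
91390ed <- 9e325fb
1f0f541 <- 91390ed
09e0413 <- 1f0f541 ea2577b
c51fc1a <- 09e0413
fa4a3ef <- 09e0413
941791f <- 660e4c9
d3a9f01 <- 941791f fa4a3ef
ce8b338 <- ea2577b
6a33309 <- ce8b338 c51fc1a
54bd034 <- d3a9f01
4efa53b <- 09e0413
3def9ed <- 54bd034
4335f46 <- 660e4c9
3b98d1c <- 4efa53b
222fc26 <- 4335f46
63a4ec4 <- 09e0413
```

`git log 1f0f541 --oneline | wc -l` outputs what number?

4

Walking parent pointers from 1f0f541: reachable set = {1f0f541, 91390ed, 9e325fb, d4ff62d}.
That is 4 commits.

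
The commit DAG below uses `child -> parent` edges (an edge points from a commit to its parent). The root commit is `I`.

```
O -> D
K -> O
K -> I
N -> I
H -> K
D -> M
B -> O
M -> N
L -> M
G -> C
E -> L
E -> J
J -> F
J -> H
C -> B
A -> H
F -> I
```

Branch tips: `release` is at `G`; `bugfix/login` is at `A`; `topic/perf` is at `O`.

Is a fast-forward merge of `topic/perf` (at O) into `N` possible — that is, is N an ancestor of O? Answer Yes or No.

Yes

A fast-forward from N to O is possible iff N is an ancestor of O.
Ancestors of O: {D, I, M, N, O}.
N is among them, so fast-forward is possible.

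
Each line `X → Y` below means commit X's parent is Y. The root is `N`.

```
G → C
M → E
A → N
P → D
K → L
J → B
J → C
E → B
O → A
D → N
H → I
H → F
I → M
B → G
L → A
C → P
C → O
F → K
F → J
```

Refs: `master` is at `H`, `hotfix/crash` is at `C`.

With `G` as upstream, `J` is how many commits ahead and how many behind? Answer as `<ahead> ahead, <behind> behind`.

Reachable from J: {A, B, C, D, G, J, N, O, P}.
Reachable from G: {A, C, D, G, N, O, P}.
Only in J's history (ahead): {B, J} — 2.
Only in G's history (behind): {} — 0.

2 ahead, 0 behind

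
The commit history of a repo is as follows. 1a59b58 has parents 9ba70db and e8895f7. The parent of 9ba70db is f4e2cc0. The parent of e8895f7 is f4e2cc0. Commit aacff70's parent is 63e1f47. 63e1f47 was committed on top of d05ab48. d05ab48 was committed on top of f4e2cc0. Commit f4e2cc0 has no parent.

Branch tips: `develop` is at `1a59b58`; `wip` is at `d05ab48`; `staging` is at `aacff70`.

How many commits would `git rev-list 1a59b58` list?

4

Walking parent pointers from 1a59b58: reachable set = {1a59b58, 9ba70db, e8895f7, f4e2cc0}.
That is 4 commits.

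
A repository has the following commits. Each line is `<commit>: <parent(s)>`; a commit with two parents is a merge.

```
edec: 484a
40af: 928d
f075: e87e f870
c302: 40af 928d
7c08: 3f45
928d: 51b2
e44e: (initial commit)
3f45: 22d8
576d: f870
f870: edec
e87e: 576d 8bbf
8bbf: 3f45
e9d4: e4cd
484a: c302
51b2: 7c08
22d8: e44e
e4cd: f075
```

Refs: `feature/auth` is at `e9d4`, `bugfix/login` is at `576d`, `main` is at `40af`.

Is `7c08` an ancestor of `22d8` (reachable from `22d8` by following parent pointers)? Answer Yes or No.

Ancestors of 22d8: {22d8, e44e}.
7c08 is not in that set, so it is not an ancestor of 22d8.

No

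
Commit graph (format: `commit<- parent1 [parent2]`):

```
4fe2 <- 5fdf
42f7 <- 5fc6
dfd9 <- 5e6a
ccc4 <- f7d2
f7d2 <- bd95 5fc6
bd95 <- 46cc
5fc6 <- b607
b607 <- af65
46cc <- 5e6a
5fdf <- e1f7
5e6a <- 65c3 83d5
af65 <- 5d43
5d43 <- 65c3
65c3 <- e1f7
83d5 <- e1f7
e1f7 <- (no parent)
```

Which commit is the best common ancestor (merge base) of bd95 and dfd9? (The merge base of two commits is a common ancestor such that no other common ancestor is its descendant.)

Ancestors of bd95: {46cc, 5e6a, 65c3, 83d5, bd95, e1f7}.
Ancestors of dfd9: {5e6a, 65c3, 83d5, dfd9, e1f7}.
Common ancestors: {5e6a, 65c3, 83d5, e1f7}.
Among these, 5e6a is not an ancestor of any other common ancestor — it is the merge base.

5e6a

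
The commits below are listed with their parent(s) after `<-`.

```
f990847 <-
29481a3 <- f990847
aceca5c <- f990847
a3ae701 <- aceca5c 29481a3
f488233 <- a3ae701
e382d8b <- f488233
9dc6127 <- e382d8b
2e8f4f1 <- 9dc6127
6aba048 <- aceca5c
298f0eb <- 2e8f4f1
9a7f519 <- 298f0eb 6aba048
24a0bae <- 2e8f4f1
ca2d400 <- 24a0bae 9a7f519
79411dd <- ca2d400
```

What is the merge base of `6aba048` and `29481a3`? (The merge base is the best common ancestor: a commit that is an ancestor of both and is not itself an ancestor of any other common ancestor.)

f990847

Ancestors of 6aba048: {6aba048, aceca5c, f990847}.
Ancestors of 29481a3: {29481a3, f990847}.
Common ancestors: {f990847}.
The only common ancestor is f990847, so it is the merge base.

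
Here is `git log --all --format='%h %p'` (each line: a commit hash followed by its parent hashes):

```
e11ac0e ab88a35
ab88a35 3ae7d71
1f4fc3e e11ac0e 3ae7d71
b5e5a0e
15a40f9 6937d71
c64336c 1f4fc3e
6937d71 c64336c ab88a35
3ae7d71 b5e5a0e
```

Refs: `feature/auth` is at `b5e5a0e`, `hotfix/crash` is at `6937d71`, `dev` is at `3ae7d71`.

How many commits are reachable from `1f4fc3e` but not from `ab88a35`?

2

Reachable from 1f4fc3e: {1f4fc3e, 3ae7d71, ab88a35, b5e5a0e, e11ac0e}.
Reachable from ab88a35: {3ae7d71, ab88a35, b5e5a0e}.
In 1f4fc3e's history but not ab88a35's: {1f4fc3e, e11ac0e} — 2 commits.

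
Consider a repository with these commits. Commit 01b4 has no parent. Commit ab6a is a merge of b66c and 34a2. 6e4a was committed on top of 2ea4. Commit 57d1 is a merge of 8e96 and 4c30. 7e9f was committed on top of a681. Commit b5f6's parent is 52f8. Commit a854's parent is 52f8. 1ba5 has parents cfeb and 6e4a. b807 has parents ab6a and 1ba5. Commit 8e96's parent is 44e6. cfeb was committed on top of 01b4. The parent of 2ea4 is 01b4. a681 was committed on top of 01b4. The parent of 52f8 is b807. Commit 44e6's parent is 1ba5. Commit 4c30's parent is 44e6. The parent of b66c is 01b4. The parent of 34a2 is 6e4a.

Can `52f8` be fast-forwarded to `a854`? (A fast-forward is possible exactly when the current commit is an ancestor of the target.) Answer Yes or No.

Yes

A fast-forward from 52f8 to a854 is possible iff 52f8 is an ancestor of a854.
Ancestors of a854: {01b4, 1ba5, 2ea4, 34a2, 52f8, 6e4a, a854, ab6a, b66c, b807, cfeb}.
52f8 is among them, so fast-forward is possible.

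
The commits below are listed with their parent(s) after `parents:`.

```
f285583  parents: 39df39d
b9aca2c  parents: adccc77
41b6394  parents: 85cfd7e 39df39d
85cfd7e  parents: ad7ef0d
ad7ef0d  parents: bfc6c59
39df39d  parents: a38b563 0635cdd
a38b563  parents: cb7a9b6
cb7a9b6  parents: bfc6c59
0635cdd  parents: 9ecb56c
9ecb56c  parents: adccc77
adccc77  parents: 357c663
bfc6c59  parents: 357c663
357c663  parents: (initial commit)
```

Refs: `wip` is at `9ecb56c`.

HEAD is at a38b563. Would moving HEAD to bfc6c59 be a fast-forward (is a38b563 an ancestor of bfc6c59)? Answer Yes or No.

A fast-forward from a38b563 to bfc6c59 is possible iff a38b563 is an ancestor of bfc6c59.
Ancestors of bfc6c59: {357c663, bfc6c59}.
a38b563 is not among them, so fast-forward is not possible.

No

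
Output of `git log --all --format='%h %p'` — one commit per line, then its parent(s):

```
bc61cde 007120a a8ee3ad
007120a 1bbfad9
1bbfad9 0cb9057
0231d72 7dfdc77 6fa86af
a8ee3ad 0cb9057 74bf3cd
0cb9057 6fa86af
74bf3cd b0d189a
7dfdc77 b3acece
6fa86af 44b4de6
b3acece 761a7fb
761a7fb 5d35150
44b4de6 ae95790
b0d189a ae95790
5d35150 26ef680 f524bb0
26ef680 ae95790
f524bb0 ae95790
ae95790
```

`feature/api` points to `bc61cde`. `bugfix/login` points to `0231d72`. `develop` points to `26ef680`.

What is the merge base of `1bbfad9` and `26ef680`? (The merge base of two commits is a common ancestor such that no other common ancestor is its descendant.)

Ancestors of 1bbfad9: {0cb9057, 1bbfad9, 44b4de6, 6fa86af, ae95790}.
Ancestors of 26ef680: {26ef680, ae95790}.
Common ancestors: {ae95790}.
The only common ancestor is ae95790, so it is the merge base.

ae95790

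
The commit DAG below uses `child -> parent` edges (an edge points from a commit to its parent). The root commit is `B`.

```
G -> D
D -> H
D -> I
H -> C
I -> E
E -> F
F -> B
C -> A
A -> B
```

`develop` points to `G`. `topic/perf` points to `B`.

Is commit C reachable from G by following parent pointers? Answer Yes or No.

Yes

Ancestors of G (commits reachable by following parents): {A, B, C, D, E, F, G, H, I}.
C is in that set, so it is an ancestor of G.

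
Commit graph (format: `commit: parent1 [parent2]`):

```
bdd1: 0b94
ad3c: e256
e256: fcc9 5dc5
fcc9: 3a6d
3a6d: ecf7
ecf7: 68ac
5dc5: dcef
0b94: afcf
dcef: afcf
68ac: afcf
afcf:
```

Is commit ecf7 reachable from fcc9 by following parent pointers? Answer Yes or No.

Yes

Ancestors of fcc9 (commits reachable by following parents): {3a6d, 68ac, afcf, ecf7, fcc9}.
ecf7 is in that set, so it is an ancestor of fcc9.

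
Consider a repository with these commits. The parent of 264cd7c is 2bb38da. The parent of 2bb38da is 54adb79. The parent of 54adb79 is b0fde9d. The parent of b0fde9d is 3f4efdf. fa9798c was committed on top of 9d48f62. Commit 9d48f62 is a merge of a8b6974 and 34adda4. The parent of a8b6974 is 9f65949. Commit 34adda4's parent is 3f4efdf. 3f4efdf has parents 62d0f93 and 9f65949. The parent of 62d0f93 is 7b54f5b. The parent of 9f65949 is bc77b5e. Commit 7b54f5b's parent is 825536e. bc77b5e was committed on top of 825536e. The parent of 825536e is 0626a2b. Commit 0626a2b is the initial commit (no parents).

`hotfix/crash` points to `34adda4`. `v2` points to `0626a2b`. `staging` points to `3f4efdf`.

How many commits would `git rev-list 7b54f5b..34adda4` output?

Reachable from 34adda4: {0626a2b, 34adda4, 3f4efdf, 62d0f93, 7b54f5b, 825536e, 9f65949, bc77b5e}.
Reachable from 7b54f5b: {0626a2b, 7b54f5b, 825536e}.
In 34adda4's history but not 7b54f5b's: {34adda4, 3f4efdf, 62d0f93, 9f65949, bc77b5e} — 5 commits.

5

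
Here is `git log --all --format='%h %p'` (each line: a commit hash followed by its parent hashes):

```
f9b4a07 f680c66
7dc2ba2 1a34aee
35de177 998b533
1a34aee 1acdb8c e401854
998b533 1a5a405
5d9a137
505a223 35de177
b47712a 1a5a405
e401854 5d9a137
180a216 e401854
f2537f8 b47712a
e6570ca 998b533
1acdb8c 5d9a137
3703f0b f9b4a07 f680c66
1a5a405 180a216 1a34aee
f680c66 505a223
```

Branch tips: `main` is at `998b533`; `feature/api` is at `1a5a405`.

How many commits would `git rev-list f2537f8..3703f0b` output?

6

Reachable from 3703f0b: {180a216, 1a34aee, 1a5a405, 1acdb8c, 35de177, 3703f0b, 505a223, 5d9a137, 998b533, e401854, f680c66, f9b4a07}.
Reachable from f2537f8: {180a216, 1a34aee, 1a5a405, 1acdb8c, 5d9a137, b47712a, e401854, f2537f8}.
In 3703f0b's history but not f2537f8's: {35de177, 3703f0b, 505a223, 998b533, f680c66, f9b4a07} — 6 commits.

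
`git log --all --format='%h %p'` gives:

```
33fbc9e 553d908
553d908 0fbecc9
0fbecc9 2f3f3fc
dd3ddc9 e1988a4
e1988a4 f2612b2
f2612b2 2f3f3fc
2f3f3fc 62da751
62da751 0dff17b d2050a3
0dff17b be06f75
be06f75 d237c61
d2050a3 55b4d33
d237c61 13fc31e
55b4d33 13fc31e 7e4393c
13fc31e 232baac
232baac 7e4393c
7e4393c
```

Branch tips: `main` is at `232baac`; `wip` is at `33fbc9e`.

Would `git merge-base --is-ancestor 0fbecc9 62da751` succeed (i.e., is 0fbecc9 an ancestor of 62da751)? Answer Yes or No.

No

Ancestors of 62da751: {0dff17b, 13fc31e, 232baac, 55b4d33, 62da751, 7e4393c, be06f75, d2050a3, d237c61}.
0fbecc9 is not in that set, so it is not an ancestor of 62da751.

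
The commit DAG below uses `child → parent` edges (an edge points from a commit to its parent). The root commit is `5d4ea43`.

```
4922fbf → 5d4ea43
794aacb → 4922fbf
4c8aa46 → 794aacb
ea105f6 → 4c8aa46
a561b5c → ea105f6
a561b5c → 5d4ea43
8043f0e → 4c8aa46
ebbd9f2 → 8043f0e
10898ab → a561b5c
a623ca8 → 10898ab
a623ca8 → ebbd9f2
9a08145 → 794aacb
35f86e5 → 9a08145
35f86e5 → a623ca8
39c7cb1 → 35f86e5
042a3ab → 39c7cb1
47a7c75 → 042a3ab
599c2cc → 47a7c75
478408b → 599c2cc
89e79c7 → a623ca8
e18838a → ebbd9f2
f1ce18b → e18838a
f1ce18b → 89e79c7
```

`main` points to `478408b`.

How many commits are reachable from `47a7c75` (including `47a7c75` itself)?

Walking parent pointers from 47a7c75: reachable set = {042a3ab, 10898ab, 35f86e5, 39c7cb1, 47a7c75, 4922fbf, 4c8aa46, 5d4ea43, 794aacb, 8043f0e, 9a08145, a561b5c, a623ca8, ea105f6, ebbd9f2}.
That is 15 commits.

15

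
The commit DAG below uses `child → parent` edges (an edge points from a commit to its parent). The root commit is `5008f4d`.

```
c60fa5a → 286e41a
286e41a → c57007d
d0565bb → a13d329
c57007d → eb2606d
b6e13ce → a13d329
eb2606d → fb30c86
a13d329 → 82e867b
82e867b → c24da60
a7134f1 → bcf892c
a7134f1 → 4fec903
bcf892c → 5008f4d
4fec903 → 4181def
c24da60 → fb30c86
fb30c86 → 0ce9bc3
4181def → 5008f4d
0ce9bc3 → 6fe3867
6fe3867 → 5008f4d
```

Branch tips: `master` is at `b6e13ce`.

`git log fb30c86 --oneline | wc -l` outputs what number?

Walking parent pointers from fb30c86: reachable set = {0ce9bc3, 5008f4d, 6fe3867, fb30c86}.
That is 4 commits.

4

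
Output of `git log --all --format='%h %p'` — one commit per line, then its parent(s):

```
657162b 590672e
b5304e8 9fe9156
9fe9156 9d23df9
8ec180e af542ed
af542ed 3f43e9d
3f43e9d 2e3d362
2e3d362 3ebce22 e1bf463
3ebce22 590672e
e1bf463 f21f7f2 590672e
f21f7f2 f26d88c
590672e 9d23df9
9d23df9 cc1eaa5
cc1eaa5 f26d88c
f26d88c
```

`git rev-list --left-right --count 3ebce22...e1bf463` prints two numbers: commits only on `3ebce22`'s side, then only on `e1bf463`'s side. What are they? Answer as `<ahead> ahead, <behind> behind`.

1 ahead, 2 behind

Reachable from 3ebce22: {3ebce22, 590672e, 9d23df9, cc1eaa5, f26d88c}.
Reachable from e1bf463: {590672e, 9d23df9, cc1eaa5, e1bf463, f21f7f2, f26d88c}.
Only in 3ebce22's history (ahead): {3ebce22} — 1.
Only in e1bf463's history (behind): {e1bf463, f21f7f2} — 2.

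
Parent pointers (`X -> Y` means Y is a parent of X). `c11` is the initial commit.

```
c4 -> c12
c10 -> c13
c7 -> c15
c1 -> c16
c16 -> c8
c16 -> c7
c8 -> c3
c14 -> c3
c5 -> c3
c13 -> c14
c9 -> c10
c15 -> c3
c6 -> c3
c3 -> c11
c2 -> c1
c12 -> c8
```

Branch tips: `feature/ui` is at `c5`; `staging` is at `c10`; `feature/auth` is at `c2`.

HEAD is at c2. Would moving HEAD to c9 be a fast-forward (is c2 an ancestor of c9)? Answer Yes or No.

A fast-forward from c2 to c9 is possible iff c2 is an ancestor of c9.
Ancestors of c9: {c10, c11, c13, c14, c3, c9}.
c2 is not among them, so fast-forward is not possible.

No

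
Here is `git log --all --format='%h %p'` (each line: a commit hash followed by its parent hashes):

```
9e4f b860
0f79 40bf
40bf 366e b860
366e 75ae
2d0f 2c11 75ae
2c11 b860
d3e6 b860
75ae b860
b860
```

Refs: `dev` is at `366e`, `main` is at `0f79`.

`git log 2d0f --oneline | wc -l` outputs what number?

Walking parent pointers from 2d0f: reachable set = {2c11, 2d0f, 75ae, b860}.
That is 4 commits.

4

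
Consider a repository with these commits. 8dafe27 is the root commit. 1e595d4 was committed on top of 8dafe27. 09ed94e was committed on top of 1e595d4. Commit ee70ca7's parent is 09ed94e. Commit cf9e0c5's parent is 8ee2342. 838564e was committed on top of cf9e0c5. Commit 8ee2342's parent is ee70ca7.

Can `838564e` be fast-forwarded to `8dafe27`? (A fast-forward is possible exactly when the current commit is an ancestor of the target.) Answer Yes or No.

A fast-forward from 838564e to 8dafe27 is possible iff 838564e is an ancestor of 8dafe27.
Ancestors of 8dafe27: {8dafe27}.
838564e is not among them, so fast-forward is not possible.

No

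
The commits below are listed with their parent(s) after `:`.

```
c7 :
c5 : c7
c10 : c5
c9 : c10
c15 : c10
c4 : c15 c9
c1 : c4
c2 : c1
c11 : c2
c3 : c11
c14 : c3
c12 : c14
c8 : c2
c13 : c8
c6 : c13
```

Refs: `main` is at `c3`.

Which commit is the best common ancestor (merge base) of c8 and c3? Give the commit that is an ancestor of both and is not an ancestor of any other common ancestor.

c2

Ancestors of c8: {c1, c10, c15, c2, c4, c5, c7, c8, c9}.
Ancestors of c3: {c1, c10, c11, c15, c2, c3, c4, c5, c7, c9}.
Common ancestors: {c1, c10, c15, c2, c4, c5, c7, c9}.
Among these, c2 is not an ancestor of any other common ancestor — it is the merge base.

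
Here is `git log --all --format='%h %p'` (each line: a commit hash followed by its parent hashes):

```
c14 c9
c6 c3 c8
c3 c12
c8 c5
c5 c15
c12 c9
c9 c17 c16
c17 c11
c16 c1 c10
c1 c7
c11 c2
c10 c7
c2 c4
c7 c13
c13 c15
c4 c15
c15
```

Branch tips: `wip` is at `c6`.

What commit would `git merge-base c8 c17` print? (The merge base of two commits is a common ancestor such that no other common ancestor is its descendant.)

Ancestors of c8: {c15, c5, c8}.
Ancestors of c17: {c11, c15, c17, c2, c4}.
Common ancestors: {c15}.
The only common ancestor is c15, so it is the merge base.

c15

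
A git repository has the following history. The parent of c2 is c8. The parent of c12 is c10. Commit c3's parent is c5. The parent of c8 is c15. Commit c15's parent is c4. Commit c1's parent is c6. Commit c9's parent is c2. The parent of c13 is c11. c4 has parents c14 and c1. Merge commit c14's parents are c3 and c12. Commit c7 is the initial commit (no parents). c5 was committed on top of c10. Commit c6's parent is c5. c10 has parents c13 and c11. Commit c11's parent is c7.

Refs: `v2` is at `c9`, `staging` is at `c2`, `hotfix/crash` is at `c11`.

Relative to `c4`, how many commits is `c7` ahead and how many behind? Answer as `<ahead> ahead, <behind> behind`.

Reachable from c7: {c7}.
Reachable from c4: {c1, c10, c11, c12, c13, c14, c3, c4, c5, c6, c7}.
Only in c7's history (ahead): {} — 0.
Only in c4's history (behind): {c1, c10, c11, c12, c13, c14, c3, c4, c5, c6} — 10.

0 ahead, 10 behind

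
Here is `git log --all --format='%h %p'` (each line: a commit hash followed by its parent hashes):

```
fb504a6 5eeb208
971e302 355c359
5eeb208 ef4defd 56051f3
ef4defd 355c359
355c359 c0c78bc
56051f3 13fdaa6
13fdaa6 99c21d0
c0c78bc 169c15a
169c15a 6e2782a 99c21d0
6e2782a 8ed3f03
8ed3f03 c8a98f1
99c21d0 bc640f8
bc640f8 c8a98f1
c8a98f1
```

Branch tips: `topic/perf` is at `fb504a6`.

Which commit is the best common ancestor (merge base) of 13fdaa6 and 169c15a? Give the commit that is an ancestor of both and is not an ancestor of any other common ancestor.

Ancestors of 13fdaa6: {13fdaa6, 99c21d0, bc640f8, c8a98f1}.
Ancestors of 169c15a: {169c15a, 6e2782a, 8ed3f03, 99c21d0, bc640f8, c8a98f1}.
Common ancestors: {99c21d0, bc640f8, c8a98f1}.
Among these, 99c21d0 is not an ancestor of any other common ancestor — it is the merge base.

99c21d0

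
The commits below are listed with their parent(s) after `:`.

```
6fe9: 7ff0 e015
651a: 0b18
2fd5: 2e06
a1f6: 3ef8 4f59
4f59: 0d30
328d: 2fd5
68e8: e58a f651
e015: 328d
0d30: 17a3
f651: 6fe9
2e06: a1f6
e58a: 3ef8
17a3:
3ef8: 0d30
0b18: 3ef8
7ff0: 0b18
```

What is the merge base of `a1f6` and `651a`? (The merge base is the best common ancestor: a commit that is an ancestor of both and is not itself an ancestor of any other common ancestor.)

3ef8

Ancestors of a1f6: {0d30, 17a3, 3ef8, 4f59, a1f6}.
Ancestors of 651a: {0b18, 0d30, 17a3, 3ef8, 651a}.
Common ancestors: {0d30, 17a3, 3ef8}.
Among these, 3ef8 is not an ancestor of any other common ancestor — it is the merge base.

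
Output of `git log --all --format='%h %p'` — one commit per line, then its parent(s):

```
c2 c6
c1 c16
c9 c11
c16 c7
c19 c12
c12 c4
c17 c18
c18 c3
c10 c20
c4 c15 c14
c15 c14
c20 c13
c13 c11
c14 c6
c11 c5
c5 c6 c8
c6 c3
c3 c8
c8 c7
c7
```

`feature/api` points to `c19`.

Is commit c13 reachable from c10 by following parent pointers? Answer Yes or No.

Yes

Ancestors of c10 (commits reachable by following parents): {c10, c11, c13, c20, c3, c5, c6, c7, c8}.
c13 is in that set, so it is an ancestor of c10.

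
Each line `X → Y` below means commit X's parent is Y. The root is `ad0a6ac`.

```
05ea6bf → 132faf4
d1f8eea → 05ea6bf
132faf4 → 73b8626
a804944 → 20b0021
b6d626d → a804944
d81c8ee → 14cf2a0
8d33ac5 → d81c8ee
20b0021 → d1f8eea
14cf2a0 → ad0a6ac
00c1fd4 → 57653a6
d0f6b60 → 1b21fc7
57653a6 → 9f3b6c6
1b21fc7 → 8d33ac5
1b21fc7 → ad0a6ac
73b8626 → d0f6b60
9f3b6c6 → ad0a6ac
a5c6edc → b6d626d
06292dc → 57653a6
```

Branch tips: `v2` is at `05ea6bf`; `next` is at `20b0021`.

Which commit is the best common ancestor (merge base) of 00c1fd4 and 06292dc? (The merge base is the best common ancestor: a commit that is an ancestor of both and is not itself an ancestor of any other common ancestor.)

Ancestors of 00c1fd4: {00c1fd4, 57653a6, 9f3b6c6, ad0a6ac}.
Ancestors of 06292dc: {06292dc, 57653a6, 9f3b6c6, ad0a6ac}.
Common ancestors: {57653a6, 9f3b6c6, ad0a6ac}.
Among these, 57653a6 is not an ancestor of any other common ancestor — it is the merge base.

57653a6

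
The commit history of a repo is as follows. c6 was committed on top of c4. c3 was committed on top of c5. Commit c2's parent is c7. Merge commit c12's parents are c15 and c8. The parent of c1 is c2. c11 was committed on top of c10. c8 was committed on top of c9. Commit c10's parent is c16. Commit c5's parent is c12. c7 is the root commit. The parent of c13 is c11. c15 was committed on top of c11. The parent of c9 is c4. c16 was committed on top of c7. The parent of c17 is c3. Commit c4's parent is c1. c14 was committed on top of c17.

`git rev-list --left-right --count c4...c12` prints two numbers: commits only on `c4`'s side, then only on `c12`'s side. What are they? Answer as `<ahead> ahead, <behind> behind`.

0 ahead, 7 behind

Reachable from c4: {c1, c2, c4, c7}.
Reachable from c12: {c1, c10, c11, c12, c15, c16, c2, c4, c7, c8, c9}.
Only in c4's history (ahead): {} — 0.
Only in c12's history (behind): {c10, c11, c12, c15, c16, c8, c9} — 7.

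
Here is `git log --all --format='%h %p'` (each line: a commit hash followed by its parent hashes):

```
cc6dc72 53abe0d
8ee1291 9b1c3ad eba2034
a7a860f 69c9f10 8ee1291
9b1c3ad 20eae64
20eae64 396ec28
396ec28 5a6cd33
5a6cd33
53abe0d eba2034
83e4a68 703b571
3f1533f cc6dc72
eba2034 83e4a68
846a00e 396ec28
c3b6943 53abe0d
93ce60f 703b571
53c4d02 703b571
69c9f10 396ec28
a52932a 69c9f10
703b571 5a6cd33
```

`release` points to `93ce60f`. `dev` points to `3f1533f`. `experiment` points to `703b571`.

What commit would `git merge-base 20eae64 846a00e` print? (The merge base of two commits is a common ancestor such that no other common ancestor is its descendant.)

396ec28

Ancestors of 20eae64: {20eae64, 396ec28, 5a6cd33}.
Ancestors of 846a00e: {396ec28, 5a6cd33, 846a00e}.
Common ancestors: {396ec28, 5a6cd33}.
Among these, 396ec28 is not an ancestor of any other common ancestor — it is the merge base.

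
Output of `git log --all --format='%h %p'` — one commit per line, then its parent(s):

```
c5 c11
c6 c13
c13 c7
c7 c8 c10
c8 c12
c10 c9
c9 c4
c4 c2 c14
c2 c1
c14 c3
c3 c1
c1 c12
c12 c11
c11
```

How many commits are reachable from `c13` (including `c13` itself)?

Walking parent pointers from c13: reachable set = {c1, c10, c11, c12, c13, c14, c2, c3, c4, c7, c8, c9}.
That is 12 commits.

12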